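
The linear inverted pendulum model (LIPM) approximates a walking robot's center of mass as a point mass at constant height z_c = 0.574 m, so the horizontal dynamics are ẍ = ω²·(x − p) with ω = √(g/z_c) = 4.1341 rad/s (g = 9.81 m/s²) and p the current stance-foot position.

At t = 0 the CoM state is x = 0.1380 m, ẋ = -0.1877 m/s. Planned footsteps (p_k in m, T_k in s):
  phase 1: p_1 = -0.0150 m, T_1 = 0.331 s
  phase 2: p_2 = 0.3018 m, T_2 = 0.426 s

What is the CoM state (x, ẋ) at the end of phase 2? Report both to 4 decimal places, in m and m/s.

x = 0.5872, ẋ = 1.3690

phase 1: p=-0.0150, T=0.331, ωT=1.368387, cosh=2.091763, sinh=1.837246; start (x,ẋ)=(0.138000, -0.187700) → end (x,ẋ)=(0.221623, 0.769466)
phase 2: p=0.3018, T=0.426, ωT=1.761127, cosh=2.995420, sinh=2.823569; start (x,ẋ)=(0.221623, 0.769466) → end (x,ẋ)=(0.587179, 1.368980)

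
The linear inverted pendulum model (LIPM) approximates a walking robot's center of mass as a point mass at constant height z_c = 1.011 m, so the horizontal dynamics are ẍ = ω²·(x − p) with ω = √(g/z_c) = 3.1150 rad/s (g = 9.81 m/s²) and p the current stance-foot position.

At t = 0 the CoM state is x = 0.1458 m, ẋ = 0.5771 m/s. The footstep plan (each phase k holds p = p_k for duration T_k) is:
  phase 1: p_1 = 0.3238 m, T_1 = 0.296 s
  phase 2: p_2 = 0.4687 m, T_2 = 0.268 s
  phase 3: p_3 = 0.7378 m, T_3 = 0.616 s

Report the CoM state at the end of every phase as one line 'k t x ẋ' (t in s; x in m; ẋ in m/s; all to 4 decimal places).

1 0.2960 0.2607 0.2535
2 0.5640 0.2600 -0.2589
3 1.1800 -1.2019 -5.8618

phase 1: p=0.3238, T=0.296, ωT=0.922040, cosh=1.456061, sinh=1.058354; start (x,ẋ)=(0.145800, 0.577100) → end (x,ẋ)=(0.260697, 0.253467)
phase 2: p=0.4687, T=0.268, ωT=0.834820, cosh=1.369176, sinh=0.935223; start (x,ẋ)=(0.260697, 0.253467) → end (x,ẋ)=(0.260006, -0.258918)
phase 3: p=0.7378, T=0.616, ωT=1.918840, cosh=3.479914, sinh=3.333137; start (x,ẋ)=(0.260006, -0.258918) → end (x,ẋ)=(-1.201930, -5.861810)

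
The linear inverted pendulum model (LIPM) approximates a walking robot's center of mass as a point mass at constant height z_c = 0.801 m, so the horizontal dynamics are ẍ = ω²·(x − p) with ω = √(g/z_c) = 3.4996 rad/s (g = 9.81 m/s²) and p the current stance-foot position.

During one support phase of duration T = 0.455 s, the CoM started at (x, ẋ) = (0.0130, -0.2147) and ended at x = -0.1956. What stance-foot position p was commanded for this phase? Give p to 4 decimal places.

p = 0.0541

ωT = 3.4996·0.455 = 1.592318; cosh(ωT) = 2.559291, sinh(ωT) = 2.355838
x(T) = p + (x₀−p)·cosh(ωT) + (ẋ₀/ω)·sinh(ωT) ⇒ p·(1 − cosh) = x(T) − x₀·cosh − (ẋ₀/ω)·sinh
numerator   = -0.1956 − (0.0130)·2.559291 − (-0.2147/3.4996)·2.355838 = -0.084340
denominator = 1 − 2.559291 = -1.559291
p = -0.084340 / -1.559291 = 0.0541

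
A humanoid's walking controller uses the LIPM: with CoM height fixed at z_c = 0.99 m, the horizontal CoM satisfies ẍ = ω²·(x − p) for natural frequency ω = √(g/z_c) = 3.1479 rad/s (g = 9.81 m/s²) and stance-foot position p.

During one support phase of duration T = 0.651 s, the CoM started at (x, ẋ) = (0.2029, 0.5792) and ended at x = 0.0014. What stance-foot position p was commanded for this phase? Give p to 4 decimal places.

ωT = 3.1479·0.651 = 2.049283; cosh(ωT) = 3.945580, sinh(ωT) = 3.816753
x(T) = p + (x₀−p)·cosh(ωT) + (ẋ₀/ω)·sinh(ωT) ⇒ p·(1 − cosh) = x(T) − x₀·cosh − (ẋ₀/ω)·sinh
numerator   = 0.0014 − (0.2029)·3.945580 − (0.5792/3.1479)·3.816753 = -1.501424
denominator = 1 − 3.945580 = -2.945580
p = -1.501424 / -2.945580 = 0.5097

p = 0.5097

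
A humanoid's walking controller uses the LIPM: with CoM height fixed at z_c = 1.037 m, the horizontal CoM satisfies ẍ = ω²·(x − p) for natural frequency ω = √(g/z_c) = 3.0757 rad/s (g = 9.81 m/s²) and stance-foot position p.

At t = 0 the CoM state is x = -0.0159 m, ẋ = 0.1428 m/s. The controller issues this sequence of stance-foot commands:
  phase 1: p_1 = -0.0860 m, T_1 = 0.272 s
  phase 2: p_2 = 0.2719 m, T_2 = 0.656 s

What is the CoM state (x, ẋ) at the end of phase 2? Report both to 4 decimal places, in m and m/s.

x = -0.0855, ẋ = -0.9571

phase 1: p=-0.0860, T=0.272, ωT=0.836590, cosh=1.370834, sinh=0.937649; start (x,ẋ)=(-0.015900, 0.142800) → end (x,ẋ)=(0.053629, 0.397918)
phase 2: p=0.2719, T=0.656, ωT=2.017659, cosh=3.826833, sinh=3.693867; start (x,ẋ)=(0.053629, 0.397918) → end (x,ẋ)=(-0.085493, -0.957059)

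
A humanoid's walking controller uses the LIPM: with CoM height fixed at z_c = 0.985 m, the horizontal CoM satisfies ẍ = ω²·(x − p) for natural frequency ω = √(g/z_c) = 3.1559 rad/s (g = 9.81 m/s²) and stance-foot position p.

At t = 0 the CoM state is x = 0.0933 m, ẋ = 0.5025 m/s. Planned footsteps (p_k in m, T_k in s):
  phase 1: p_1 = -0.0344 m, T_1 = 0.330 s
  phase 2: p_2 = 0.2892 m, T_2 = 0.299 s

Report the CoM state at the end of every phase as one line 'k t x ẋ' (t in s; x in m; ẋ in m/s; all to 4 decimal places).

phase 1: p=-0.0344, T=0.330, ωT=1.041447, cosh=1.593129, sinh=1.240185; start (x,ẋ)=(0.093300, 0.502500) → end (x,ẋ)=(0.366512, 1.300352)
phase 2: p=0.2892, T=0.299, ωT=0.943614, cosh=1.479234, sinh=1.090016; start (x,ẋ)=(0.366512, 1.300352) → end (x,ẋ)=(0.852691, 2.189477)

1 0.3300 0.3665 1.3004
2 0.6290 0.8527 2.1895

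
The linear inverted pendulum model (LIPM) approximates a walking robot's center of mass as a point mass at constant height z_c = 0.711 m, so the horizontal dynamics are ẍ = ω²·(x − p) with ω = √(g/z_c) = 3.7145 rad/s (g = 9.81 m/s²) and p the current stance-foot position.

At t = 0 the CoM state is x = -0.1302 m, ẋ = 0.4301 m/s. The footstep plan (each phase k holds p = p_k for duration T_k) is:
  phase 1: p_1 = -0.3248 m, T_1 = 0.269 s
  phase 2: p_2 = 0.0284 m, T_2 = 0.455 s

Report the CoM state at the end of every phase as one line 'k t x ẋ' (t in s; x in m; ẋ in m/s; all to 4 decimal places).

phase 1: p=-0.3248, T=0.269, ωT=0.999201, cosh=1.542142, sinh=1.173968; start (x,ẋ)=(-0.130200, 0.430100) → end (x,ẋ)=(0.111234, 1.511868)
phase 2: p=0.0284, T=0.455, ωT=1.690098, cosh=2.802255, sinh=2.617754; start (x,ẋ)=(0.111234, 1.511868) → end (x,ẋ)=(1.325994, 5.042087)

1 0.2690 0.1112 1.5119
2 0.7240 1.3260 5.0421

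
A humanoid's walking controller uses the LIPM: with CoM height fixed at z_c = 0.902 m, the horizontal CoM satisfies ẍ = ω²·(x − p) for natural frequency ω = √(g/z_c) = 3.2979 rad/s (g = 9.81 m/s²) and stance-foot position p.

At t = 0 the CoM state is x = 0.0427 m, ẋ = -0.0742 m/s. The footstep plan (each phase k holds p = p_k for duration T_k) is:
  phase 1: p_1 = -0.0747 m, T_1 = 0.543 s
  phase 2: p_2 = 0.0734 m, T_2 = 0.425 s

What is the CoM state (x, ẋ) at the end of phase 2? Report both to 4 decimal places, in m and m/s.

x = 0.9125, ẋ = 2.8686

phase 1: p=-0.0747, T=0.543, ωT=1.790760, cosh=3.080419, sinh=2.913586; start (x,ẋ)=(0.042700, -0.074200) → end (x,ẋ)=(0.221388, 0.899496)
phase 2: p=0.0734, T=0.425, ωT=1.401607, cosh=2.153962, sinh=1.907762; start (x,ẋ)=(0.221388, 0.899496) → end (x,ẋ)=(0.912499, 2.868562)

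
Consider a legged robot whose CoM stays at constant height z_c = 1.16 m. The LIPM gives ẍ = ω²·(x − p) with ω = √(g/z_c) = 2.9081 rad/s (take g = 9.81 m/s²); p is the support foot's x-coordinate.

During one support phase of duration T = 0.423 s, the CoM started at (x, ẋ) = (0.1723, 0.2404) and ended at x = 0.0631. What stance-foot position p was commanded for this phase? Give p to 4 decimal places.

ωT = 2.9081·0.423 = 1.230126; cosh(ωT) = 1.856959, sinh(ωT) = 1.564703
x(T) = p + (x₀−p)·cosh(ωT) + (ẋ₀/ω)·sinh(ωT) ⇒ p·(1 − cosh) = x(T) − x₀·cosh − (ẋ₀/ω)·sinh
numerator   = 0.0631 − (0.1723)·1.856959 − (0.2404/2.9081)·1.564703 = -0.386201
denominator = 1 − 1.856959 = -0.856959
p = -0.386201 / -0.856959 = 0.4507

p = 0.4507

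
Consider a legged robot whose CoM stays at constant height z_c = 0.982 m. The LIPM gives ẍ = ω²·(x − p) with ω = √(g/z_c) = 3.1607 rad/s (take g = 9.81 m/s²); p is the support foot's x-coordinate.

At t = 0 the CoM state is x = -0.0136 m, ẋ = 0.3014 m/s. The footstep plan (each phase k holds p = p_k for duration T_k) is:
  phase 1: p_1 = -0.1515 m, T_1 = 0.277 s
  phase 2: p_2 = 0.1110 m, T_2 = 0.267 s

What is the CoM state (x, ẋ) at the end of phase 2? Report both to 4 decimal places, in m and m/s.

x = 0.4041, ẋ = 1.2591

phase 1: p=-0.1515, T=0.277, ωT=0.875514, cosh=1.408378, sinh=0.991730; start (x,ẋ)=(-0.013600, 0.301400) → end (x,ẋ)=(0.137285, 0.856741)
phase 2: p=0.1110, T=0.267, ωT=0.843907, cosh=1.377731, sinh=0.947704; start (x,ẋ)=(0.137285, 0.856741) → end (x,ẋ)=(0.404099, 1.259094)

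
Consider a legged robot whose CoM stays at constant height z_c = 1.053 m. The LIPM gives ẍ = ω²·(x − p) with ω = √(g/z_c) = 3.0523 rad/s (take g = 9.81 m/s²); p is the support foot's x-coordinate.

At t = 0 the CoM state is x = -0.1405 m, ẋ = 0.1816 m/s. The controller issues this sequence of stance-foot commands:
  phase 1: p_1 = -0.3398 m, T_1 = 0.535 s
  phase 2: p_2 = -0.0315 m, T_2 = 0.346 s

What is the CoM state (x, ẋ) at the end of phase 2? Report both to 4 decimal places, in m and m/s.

phase 1: p=-0.3398, T=0.535, ωT=1.632980, cosh=2.657228, sinh=2.461882; start (x,ẋ)=(-0.140500, 0.181600) → end (x,ẋ)=(0.336258, 1.980173)
phase 2: p=-0.0315, T=0.346, ωT=1.056096, cosh=1.611468, sinh=1.263656; start (x,ẋ)=(0.336258, 1.980173) → end (x,ẋ)=(1.380924, 4.609448)

x = 1.3809, ẋ = 4.6094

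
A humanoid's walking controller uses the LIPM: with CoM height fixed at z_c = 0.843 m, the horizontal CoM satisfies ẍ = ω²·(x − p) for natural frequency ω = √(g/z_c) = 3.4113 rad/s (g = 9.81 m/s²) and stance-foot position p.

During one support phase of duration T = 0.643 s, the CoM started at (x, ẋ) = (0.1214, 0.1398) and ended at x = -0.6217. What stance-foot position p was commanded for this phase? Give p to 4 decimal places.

p = 0.3827

ωT = 3.4113·0.643 = 2.193466; cosh(ωT) = 4.538882, sinh(ωT) = 4.427353
x(T) = p + (x₀−p)·cosh(ωT) + (ẋ₀/ω)·sinh(ωT) ⇒ p·(1 − cosh) = x(T) − x₀·cosh − (ẋ₀/ω)·sinh
numerator   = -0.6217 − (0.1214)·4.538882 − (0.1398/3.4113)·4.427353 = -1.354160
denominator = 1 − 4.538882 = -3.538882
p = -1.354160 / -3.538882 = 0.3827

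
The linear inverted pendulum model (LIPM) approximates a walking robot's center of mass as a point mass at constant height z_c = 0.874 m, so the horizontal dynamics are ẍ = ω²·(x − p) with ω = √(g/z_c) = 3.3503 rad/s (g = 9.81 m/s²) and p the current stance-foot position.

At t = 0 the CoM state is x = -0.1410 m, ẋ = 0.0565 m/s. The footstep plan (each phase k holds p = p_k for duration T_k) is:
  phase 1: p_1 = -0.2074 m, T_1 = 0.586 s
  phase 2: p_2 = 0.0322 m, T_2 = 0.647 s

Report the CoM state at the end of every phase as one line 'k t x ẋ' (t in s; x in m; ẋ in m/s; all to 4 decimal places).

phase 1: p=-0.2074, T=0.586, ωT=1.963276, cosh=3.631509, sinh=3.491112; start (x,ẋ)=(-0.141000, 0.056500) → end (x,ẋ)=(0.092607, 0.981813)
phase 2: p=0.0322, T=0.647, ωT=2.167644, cosh=4.426061, sinh=4.311614; start (x,ẋ)=(0.092607, 0.981813) → end (x,ẋ)=(1.563092, 5.218153)

1 0.5860 0.0926 0.9818
2 1.2330 1.5631 5.2182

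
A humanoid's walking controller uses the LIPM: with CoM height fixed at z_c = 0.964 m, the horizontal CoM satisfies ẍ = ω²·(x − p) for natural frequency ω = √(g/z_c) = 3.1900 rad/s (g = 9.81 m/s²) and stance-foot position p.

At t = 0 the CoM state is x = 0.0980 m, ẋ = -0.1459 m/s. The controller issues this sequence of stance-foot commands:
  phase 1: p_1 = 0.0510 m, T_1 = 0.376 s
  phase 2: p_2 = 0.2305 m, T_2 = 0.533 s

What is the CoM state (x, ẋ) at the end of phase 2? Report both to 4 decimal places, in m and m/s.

x = -0.2633, ẋ = -1.4869

phase 1: p=0.0510, T=0.376, ωT=1.199440, cosh=1.809811, sinh=1.508448; start (x,ẋ)=(0.098000, -0.145900) → end (x,ẋ)=(0.067070, -0.037890)
phase 2: p=0.2305, T=0.533, ωT=1.700270, cosh=2.829030, sinh=2.646396; start (x,ẋ)=(0.067070, -0.037890) → end (x,ẋ)=(-0.263282, -1.486870)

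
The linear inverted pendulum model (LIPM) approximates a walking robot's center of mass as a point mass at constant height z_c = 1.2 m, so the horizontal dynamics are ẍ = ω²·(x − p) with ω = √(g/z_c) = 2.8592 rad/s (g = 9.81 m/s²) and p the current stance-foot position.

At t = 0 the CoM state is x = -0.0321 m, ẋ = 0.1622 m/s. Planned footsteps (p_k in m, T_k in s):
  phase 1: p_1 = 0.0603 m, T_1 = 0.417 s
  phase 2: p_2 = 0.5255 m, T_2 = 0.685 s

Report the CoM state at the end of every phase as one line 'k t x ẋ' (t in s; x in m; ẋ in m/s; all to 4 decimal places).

1 0.4170 -0.0211 -0.1033
2 1.1020 -1.5760 -5.8027

phase 1: p=0.0603, T=0.417, ωT=1.192286, cosh=1.799066, sinh=1.495539; start (x,ẋ)=(-0.032100, 0.162200) → end (x,ẋ)=(-0.021093, -0.103298)
phase 2: p=0.5255, T=0.685, ωT=1.958552, cosh=3.615059, sinh=3.473996; start (x,ẋ)=(-0.021093, -0.103298) → end (x,ẋ)=(-1.575976, -5.802655)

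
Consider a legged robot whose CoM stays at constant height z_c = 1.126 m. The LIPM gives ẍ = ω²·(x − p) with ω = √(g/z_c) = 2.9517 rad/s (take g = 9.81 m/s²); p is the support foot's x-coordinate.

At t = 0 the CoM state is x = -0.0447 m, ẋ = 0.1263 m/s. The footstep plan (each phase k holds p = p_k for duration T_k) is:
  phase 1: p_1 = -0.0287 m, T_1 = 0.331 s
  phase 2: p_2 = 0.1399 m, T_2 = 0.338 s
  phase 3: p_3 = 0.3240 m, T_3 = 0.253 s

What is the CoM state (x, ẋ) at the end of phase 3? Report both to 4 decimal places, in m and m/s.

phase 1: p=-0.0287, T=0.331, ωT=0.977013, cosh=1.516471, sinh=1.140037; start (x,ẋ)=(-0.044700, 0.126300) → end (x,ẋ)=(-0.004183, 0.137690)
phase 2: p=0.1399, T=0.338, ωT=0.997675, cosh=1.540352, sinh=1.171616; start (x,ẋ)=(-0.004183, 0.137690) → end (x,ẋ)=(-0.027385, -0.286185)
phase 3: p=0.3240, T=0.253, ωT=0.746780, cosh=1.292042, sinh=0.818152; start (x,ẋ)=(-0.027385, -0.286185) → end (x,ẋ)=(-0.209329, -1.218336)

x = -0.2093, ẋ = -1.2183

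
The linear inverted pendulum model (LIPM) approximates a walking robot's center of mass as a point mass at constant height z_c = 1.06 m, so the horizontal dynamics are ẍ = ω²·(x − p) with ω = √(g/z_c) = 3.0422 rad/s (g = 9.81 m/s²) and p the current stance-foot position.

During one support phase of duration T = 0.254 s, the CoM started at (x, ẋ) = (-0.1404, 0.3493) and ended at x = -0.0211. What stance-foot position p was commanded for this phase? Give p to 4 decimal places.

ωT = 3.0422·0.254 = 0.772719; cosh(ωT) = 1.313701, sinh(ωT) = 0.851945
x(T) = p + (x₀−p)·cosh(ωT) + (ẋ₀/ω)·sinh(ωT) ⇒ p·(1 − cosh) = x(T) − x₀·cosh − (ẋ₀/ω)·sinh
numerator   = -0.0211 − (-0.1404)·1.313701 − (0.3493/3.0422)·0.851945 = 0.065525
denominator = 1 − 1.313701 = -0.313701
p = 0.065525 / -0.313701 = -0.2089

p = -0.2089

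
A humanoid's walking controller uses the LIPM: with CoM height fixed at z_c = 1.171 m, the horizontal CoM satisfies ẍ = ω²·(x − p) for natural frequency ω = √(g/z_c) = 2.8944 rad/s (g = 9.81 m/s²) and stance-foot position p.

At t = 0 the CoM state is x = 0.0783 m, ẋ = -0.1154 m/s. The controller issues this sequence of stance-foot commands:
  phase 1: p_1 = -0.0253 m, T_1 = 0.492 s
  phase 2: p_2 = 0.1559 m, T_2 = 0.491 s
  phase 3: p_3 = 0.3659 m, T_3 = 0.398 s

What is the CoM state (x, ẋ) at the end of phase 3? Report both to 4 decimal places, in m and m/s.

phase 1: p=-0.0253, T=0.492, ωT=1.424045, cosh=2.197313, sinh=1.956575; start (x,ẋ)=(0.078300, -0.115400) → end (x,ẋ)=(0.124333, 0.333128)
phase 2: p=0.1559, T=0.491, ωT=1.421150, cosh=2.191659, sinh=1.950223; start (x,ẋ)=(0.124333, 0.333128) → end (x,ẋ)=(0.311175, 0.551916)
phase 3: p=0.3659, T=0.398, ωT=1.151971, cosh=1.740219, sinh=1.424206; start (x,ẋ)=(0.311175, 0.551916) → end (x,ẋ)=(0.542239, 0.734864)

x = 0.5422, ẋ = 0.7349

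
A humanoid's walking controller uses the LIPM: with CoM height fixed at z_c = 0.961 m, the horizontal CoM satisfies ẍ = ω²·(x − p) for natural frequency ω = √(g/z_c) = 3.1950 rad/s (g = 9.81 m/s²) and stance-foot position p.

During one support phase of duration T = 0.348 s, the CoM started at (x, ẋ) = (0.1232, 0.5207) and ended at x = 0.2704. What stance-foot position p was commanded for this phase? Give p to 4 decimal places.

p = 0.2309

ωT = 3.1950·0.348 = 1.111860; cosh(ωT) = 1.684477, sinh(ωT) = 1.355531
x(T) = p + (x₀−p)·cosh(ωT) + (ẋ₀/ω)·sinh(ωT) ⇒ p·(1 − cosh) = x(T) − x₀·cosh − (ẋ₀/ω)·sinh
numerator   = 0.2704 − (0.1232)·1.684477 − (0.5207/3.1950)·1.355531 = -0.158043
denominator = 1 − 1.684477 = -0.684477
p = -0.158043 / -0.684477 = 0.2309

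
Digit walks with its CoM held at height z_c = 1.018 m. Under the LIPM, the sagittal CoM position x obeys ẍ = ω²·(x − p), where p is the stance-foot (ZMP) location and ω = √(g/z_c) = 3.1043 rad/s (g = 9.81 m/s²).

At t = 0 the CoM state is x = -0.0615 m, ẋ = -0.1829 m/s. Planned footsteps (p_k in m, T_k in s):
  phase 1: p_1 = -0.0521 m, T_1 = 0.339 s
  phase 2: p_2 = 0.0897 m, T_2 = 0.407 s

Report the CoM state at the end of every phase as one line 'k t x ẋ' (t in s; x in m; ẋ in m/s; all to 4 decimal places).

1 0.3390 -0.1413 -0.3306
2 0.7460 -0.5249 -1.7985

phase 1: p=-0.0521, T=0.339, ωT=1.052358, cosh=1.606755, sinh=1.257641; start (x,ẋ)=(-0.061500, -0.182900) → end (x,ẋ)=(-0.141302, -0.330574)
phase 2: p=0.0897, T=0.407, ωT=1.263450, cosh=1.910141, sinh=1.627464; start (x,ẋ)=(-0.141302, -0.330574) → end (x,ẋ)=(-0.524853, -1.798495)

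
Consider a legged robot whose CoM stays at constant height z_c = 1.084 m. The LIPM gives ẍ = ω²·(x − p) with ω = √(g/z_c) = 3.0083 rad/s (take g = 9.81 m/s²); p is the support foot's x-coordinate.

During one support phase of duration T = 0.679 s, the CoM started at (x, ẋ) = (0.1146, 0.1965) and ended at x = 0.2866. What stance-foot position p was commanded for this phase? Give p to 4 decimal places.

ωT = 3.0083·0.679 = 2.042636; cosh(ωT) = 3.920296, sinh(ωT) = 3.790610
x(T) = p + (x₀−p)·cosh(ωT) + (ẋ₀/ω)·sinh(ωT) ⇒ p·(1 − cosh) = x(T) − x₀·cosh − (ẋ₀/ω)·sinh
numerator   = 0.2866 − (0.1146)·3.920296 − (0.1965/3.0083)·3.790610 = -0.410266
denominator = 1 − 3.920296 = -2.920296
p = -0.410266 / -2.920296 = 0.1405

p = 0.1405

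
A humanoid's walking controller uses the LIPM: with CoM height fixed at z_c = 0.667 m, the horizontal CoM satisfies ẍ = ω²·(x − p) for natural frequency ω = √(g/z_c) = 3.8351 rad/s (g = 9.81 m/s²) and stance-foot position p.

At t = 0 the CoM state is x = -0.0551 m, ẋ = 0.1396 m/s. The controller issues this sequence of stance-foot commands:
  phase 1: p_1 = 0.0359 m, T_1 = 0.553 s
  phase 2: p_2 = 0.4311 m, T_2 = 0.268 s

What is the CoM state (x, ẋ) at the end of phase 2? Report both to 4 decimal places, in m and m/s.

phase 1: p=0.0359, T=0.553, ωT=2.120810, cosh=4.228913, sinh=4.108978; start (x,ẋ)=(-0.055100, 0.139600) → end (x,ẋ)=(-0.199362, -0.843653)
phase 2: p=0.4311, T=0.268, ωT=1.027807, cosh=1.576360, sinh=1.218569; start (x,ẋ)=(-0.199362, -0.843653) → end (x,ẋ)=(-0.830798, -4.276260)

x = -0.8308, ẋ = -4.2763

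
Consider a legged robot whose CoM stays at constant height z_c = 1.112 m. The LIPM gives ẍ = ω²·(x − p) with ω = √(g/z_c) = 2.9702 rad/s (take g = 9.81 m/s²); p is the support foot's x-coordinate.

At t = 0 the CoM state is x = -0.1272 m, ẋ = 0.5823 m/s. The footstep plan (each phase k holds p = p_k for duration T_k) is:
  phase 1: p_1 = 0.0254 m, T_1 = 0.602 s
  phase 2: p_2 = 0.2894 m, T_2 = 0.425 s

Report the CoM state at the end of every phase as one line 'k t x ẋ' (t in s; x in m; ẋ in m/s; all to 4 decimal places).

1 0.6020 0.1261 0.4723
2 1.0270 0.2362 0.1130

phase 1: p=0.0254, T=0.602, ωT=1.788060, cosh=3.072565, sinh=2.905281; start (x,ẋ)=(-0.127200, 0.582300) → end (x,ẋ)=(0.126099, 0.472329)
phase 2: p=0.2894, T=0.425, ωT=1.262335, cosh=1.908328, sinh=1.625335; start (x,ẋ)=(0.126099, 0.472329) → end (x,ẋ)=(0.236234, 0.113013)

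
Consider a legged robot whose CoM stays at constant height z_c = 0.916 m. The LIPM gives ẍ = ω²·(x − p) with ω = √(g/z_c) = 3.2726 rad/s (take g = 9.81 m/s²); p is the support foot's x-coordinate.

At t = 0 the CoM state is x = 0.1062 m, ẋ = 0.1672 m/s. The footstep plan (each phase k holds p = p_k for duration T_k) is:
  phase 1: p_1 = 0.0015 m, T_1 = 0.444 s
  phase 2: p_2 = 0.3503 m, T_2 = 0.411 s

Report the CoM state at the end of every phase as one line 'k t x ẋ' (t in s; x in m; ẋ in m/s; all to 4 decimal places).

1 0.4440 0.3409 1.0695
2 0.8550 0.9156 2.1367

phase 1: p=0.0015, T=0.444, ωT=1.453034, cosh=2.254965, sinh=2.021105; start (x,ẋ)=(0.106200, 0.167200) → end (x,ẋ)=(0.340855, 1.069544)
phase 2: p=0.3503, T=0.411, ωT=1.345039, cosh=2.049432, sinh=1.788903; start (x,ẋ)=(0.340855, 1.069544) → end (x,ẋ)=(0.915588, 2.136663)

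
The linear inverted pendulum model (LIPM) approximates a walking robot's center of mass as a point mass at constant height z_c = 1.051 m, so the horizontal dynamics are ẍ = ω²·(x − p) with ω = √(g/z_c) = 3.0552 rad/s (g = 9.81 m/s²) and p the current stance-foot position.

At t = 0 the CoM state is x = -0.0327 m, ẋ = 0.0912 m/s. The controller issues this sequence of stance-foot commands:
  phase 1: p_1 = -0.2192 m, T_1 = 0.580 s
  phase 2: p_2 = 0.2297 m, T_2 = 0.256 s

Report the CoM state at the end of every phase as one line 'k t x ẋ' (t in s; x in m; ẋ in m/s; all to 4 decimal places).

1 0.5800 0.4305 1.9035
2 0.8360 1.0336 3.0463

phase 1: p=-0.2192, T=0.580, ωT=1.772016, cosh=3.026345, sinh=2.856355; start (x,ẋ)=(-0.032700, 0.091200) → end (x,ẋ)=(0.430478, 1.903539)
phase 2: p=0.2297, T=0.256, ωT=0.782131, cosh=1.321778, sinh=0.864348; start (x,ẋ)=(0.430478, 1.903539) → end (x,ẋ)=(1.033615, 3.046262)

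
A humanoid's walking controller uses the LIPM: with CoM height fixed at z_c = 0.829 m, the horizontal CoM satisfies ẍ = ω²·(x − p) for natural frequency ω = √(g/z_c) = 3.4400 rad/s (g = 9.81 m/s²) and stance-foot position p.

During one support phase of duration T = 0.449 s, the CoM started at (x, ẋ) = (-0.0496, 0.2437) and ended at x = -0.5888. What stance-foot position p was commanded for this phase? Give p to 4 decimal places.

p = 0.4316

ωT = 3.4400·0.449 = 1.544560; cosh(ωT) = 2.449658, sinh(ωT) = 2.236252
x(T) = p + (x₀−p)·cosh(ωT) + (ẋ₀/ω)·sinh(ωT) ⇒ p·(1 − cosh) = x(T) − x₀·cosh − (ẋ₀/ω)·sinh
numerator   = -0.5888 − (-0.0496)·2.449658 − (0.2437/3.4400)·2.236252 = -0.625720
denominator = 1 − 2.449658 = -1.449658
p = -0.625720 / -1.449658 = 0.4316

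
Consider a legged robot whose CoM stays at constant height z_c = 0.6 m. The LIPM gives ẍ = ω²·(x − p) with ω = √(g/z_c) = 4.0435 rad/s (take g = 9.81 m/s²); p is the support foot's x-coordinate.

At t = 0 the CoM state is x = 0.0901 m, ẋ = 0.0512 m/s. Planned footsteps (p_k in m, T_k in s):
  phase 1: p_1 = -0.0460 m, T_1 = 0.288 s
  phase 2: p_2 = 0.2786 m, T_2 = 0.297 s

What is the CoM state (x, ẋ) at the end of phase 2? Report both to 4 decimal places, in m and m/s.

x = 0.4883, ẋ = 1.1959

phase 1: p=-0.0460, T=0.288, ωT=1.164528, cosh=1.758240, sinh=1.446170; start (x,ẋ)=(0.090100, 0.051200) → end (x,ẋ)=(0.211608, 0.885879)
phase 2: p=0.2786, T=0.297, ωT=1.200919, cosh=1.812044, sinh=1.511127; start (x,ẋ)=(0.211608, 0.885879) → end (x,ẋ)=(0.488276, 1.195916)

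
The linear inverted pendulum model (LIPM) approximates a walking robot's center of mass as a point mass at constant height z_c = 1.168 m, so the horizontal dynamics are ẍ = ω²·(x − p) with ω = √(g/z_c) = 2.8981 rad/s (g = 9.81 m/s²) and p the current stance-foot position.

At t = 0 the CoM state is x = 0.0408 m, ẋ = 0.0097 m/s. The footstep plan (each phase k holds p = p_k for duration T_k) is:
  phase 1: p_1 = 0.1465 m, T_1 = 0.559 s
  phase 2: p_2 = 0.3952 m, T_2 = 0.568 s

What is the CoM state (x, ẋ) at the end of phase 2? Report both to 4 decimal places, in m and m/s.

x = -1.6172, ẋ = -5.6811

phase 1: p=0.1465, T=0.559, ωT=1.620038, cosh=2.625587, sinh=2.427695; start (x,ẋ)=(0.040800, 0.009700) → end (x,ẋ)=(-0.122899, -0.718206)
phase 2: p=0.3952, T=0.568, ωT=1.646121, cosh=2.689808, sinh=2.497012; start (x,ẋ)=(-0.122899, -0.718206) → end (x,ẋ)=(-1.617195, -5.681105)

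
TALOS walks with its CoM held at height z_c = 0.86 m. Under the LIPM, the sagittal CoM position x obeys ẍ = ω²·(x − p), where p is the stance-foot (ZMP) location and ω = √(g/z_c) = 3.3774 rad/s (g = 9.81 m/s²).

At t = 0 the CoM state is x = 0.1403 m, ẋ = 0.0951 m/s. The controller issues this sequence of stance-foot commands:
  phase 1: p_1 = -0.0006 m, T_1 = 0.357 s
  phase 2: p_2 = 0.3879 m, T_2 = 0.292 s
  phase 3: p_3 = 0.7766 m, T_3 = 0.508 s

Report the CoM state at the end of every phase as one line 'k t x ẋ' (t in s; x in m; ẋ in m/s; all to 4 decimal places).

phase 1: p=-0.0006, T=0.357, ωT=1.205732, cosh=1.819337, sinh=1.519865; start (x,ẋ)=(0.140300, 0.095100) → end (x,ẋ)=(0.298541, 0.896286)
phase 2: p=0.3879, T=0.292, ωT=0.986201, cosh=1.527010, sinh=1.154019; start (x,ẋ)=(0.298541, 0.896286) → end (x,ẋ)=(0.557698, 1.020351)
phase 3: p=0.7766, T=0.508, ωT=1.715719, cosh=2.870254, sinh=2.690419; start (x,ẋ)=(0.557698, 1.020351) → end (x,ẋ)=(0.961102, 0.939586)

1 0.3570 0.2985 0.8963
2 0.6490 0.5577 1.0204
3 1.1570 0.9611 0.9396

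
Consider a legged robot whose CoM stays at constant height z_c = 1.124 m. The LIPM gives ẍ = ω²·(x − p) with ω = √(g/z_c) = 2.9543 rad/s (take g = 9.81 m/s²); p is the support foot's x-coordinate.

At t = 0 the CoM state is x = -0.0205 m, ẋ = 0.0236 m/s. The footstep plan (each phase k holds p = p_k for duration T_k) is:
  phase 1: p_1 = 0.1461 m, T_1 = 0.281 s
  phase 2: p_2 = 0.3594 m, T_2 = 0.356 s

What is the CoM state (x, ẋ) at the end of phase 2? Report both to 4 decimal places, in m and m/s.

phase 1: p=0.1461, T=0.281, ωT=0.830158, cosh=1.364831, sinh=0.928851; start (x,ẋ)=(-0.020500, 0.023600) → end (x,ẋ)=(-0.073861, -0.424958)
phase 2: p=0.3594, T=0.356, ωT=1.051731, cosh=1.605967, sinh=1.256634; start (x,ẋ)=(-0.073861, -0.424958) → end (x,ẋ)=(-0.517162, -2.290938)

x = -0.5172, ẋ = -2.2909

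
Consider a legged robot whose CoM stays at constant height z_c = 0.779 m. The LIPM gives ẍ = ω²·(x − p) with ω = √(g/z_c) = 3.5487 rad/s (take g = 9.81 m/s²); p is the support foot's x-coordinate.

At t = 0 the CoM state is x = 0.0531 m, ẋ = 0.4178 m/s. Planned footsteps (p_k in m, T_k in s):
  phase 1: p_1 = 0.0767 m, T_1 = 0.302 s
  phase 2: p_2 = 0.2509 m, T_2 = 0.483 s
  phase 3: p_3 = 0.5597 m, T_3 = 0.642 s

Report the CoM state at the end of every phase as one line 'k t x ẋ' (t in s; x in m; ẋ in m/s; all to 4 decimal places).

1 0.3020 0.1900 0.5736
2 0.7850 0.5104 1.0631
3 1.4270 1.7629 4.3967

phase 1: p=0.0767, T=0.302, ωT=1.071707, cosh=1.631392, sinh=1.288969; start (x,ẋ)=(0.053100, 0.417800) → end (x,ẋ)=(0.189954, 0.573645)
phase 2: p=0.2509, T=0.483, ωT=1.714022, cosh=2.865692, sinh=2.685552; start (x,ẋ)=(0.189954, 0.573645) → end (x,ẋ)=(0.510365, 1.063059)
phase 3: p=0.5597, T=0.642, ωT=2.278265, cosh=4.931099, sinh=4.828637; start (x,ẋ)=(0.510365, 1.063059) → end (x,ẋ)=(1.762904, 4.396671)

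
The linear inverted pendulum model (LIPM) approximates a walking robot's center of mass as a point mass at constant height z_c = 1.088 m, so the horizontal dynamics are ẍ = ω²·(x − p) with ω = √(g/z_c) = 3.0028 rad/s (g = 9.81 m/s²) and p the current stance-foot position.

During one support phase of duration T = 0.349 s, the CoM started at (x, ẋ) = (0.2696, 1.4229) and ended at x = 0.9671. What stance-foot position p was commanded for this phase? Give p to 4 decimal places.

ωT = 3.0028·0.349 = 1.047977; cosh(ωT) = 1.601261, sinh(ωT) = 1.250615
x(T) = p + (x₀−p)·cosh(ωT) + (ẋ₀/ω)·sinh(ωT) ⇒ p·(1 − cosh) = x(T) − x₀·cosh − (ẋ₀/ω)·sinh
numerator   = 0.9671 − (0.2696)·1.601261 − (1.4229/3.0028)·1.250615 = -0.057214
denominator = 1 − 1.601261 = -0.601261
p = -0.057214 / -0.601261 = 0.0952

p = 0.0952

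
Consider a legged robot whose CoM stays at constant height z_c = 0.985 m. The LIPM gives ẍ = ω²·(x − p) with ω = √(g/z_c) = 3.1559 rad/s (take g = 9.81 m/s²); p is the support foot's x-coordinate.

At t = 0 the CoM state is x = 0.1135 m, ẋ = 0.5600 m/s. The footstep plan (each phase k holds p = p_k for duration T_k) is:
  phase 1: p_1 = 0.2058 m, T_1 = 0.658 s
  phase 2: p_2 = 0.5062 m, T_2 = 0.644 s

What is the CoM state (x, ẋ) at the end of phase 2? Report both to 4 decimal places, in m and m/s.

phase 1: p=0.2058, T=0.658, ωT=2.076582, cosh=4.051258, sinh=3.925900; start (x,ẋ)=(0.113500, 0.560000) → end (x,ẋ)=(0.528502, 1.125131)
phase 2: p=0.5062, T=0.644, ωT=2.032400, cosh=3.881700, sinh=3.750679; start (x,ẋ)=(0.528502, 1.125131) → end (x,ẋ)=(1.929949, 4.631402)

x = 1.9299, ẋ = 4.6314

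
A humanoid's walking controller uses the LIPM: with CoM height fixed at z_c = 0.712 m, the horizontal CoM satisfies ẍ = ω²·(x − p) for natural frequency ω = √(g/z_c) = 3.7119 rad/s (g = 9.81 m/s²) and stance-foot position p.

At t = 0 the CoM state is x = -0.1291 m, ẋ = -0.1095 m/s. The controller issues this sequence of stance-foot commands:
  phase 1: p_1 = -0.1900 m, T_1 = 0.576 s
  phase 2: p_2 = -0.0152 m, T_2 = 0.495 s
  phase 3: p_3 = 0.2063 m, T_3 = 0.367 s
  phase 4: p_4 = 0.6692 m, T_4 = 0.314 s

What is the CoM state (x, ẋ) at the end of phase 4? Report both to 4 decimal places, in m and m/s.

phase 1: p=-0.1900, T=0.576, ωT=2.138054, cosh=4.300401, sinh=4.182517; start (x,ẋ)=(-0.129100, -0.109500) → end (x,ẋ)=(-0.051489, 0.474584)
phase 2: p=-0.0152, T=0.495, ωT=1.837390, cosh=3.219681, sinh=3.060448; start (x,ẋ)=(-0.051489, 0.474584) → end (x,ẋ)=(0.259255, 1.115766)
phase 3: p=0.2063, T=0.367, ωT=1.362267, cosh=2.080558, sinh=1.824479; start (x,ẋ)=(0.259255, 1.115766) → end (x,ẋ)=(0.864898, 2.680040)
phase 4: p=0.6692, T=0.314, ωT=1.165537, cosh=1.759699, sinh=1.447944; start (x,ẋ)=(0.864898, 2.680040) → end (x,ẋ)=(2.059005, 5.767870)

x = 2.0590, ẋ = 5.7679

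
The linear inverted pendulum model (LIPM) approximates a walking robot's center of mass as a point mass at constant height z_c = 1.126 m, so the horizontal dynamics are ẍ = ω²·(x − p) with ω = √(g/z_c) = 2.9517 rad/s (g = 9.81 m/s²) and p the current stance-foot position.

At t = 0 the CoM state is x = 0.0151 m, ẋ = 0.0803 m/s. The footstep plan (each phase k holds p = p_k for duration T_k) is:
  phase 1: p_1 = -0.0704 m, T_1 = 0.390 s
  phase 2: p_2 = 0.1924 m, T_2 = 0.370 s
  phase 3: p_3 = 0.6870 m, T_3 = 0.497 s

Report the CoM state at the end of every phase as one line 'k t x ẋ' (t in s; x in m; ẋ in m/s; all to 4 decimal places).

phase 1: p=-0.0704, T=0.390, ωT=1.151163, cosh=1.739068, sinh=1.422800; start (x,ẋ)=(0.015100, 0.080300) → end (x,ẋ)=(0.116997, 0.498720)
phase 2: p=0.1924, T=0.370, ωT=1.092129, cosh=1.658057, sinh=1.322556; start (x,ẋ)=(0.116997, 0.498720) → end (x,ẋ)=(0.290837, 0.532549)
phase 3: p=0.6870, T=0.497, ωT=1.466995, cosh=2.283401, sinh=2.052784; start (x,ẋ)=(0.290837, 0.532549) → end (x,ẋ)=(0.152766, -1.184409)

1 0.3900 0.1170 0.4987
2 0.7600 0.2908 0.5325
3 1.2570 0.1528 -1.1844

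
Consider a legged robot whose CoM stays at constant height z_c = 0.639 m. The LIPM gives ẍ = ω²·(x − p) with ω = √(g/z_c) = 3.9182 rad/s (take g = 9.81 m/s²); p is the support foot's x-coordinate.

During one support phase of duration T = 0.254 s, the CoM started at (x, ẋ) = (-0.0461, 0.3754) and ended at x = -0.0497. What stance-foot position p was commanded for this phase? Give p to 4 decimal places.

p = 0.1688

ωT = 3.9182·0.254 = 0.995223; cosh(ωT) = 1.537484, sinh(ωT) = 1.167843
x(T) = p + (x₀−p)·cosh(ωT) + (ẋ₀/ω)·sinh(ωT) ⇒ p·(1 − cosh) = x(T) − x₀·cosh − (ẋ₀/ω)·sinh
numerator   = -0.0497 − (-0.0461)·1.537484 − (0.3754/3.9182)·1.167843 = -0.090712
denominator = 1 − 1.537484 = -0.537484
p = -0.090712 / -0.537484 = 0.1688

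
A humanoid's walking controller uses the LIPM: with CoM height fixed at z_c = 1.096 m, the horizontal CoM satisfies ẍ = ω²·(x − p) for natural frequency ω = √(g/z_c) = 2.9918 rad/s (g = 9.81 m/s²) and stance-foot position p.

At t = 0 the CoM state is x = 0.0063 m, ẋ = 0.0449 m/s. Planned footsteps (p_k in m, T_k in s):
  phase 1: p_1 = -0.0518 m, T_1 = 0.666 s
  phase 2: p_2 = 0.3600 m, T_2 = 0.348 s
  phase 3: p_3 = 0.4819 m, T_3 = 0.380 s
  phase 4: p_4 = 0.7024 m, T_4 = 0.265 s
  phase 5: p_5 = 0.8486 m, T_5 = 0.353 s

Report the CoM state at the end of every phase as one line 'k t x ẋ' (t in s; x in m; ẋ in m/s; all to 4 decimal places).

1 0.6660 0.2192 0.7933
2 1.0140 0.4645 0.7414
3 1.3940 0.7984 1.2016
4 1.6590 1.1831 1.8519
5 2.0120 2.1698 4.2490

phase 1: p=-0.0518, T=0.666, ωT=1.992539, cosh=3.735239, sinh=3.598891; start (x,ẋ)=(0.006300, 0.044900) → end (x,ẋ)=(0.219228, 0.793284)
phase 2: p=0.3600, T=0.348, ωT=1.041146, cosh=1.592756, sinh=1.239706; start (x,ẋ)=(0.219228, 0.793284) → end (x,ẋ)=(0.464497, 0.741393)
phase 3: p=0.4819, T=0.380, ωT=1.136884, cosh=1.718929, sinh=1.398112; start (x,ẋ)=(0.464497, 0.741393) → end (x,ẋ)=(0.798449, 1.201607)
phase 4: p=0.7024, T=0.265, ωT=0.792827, cosh=1.331099, sinh=0.878535; start (x,ẋ)=(0.798449, 1.201607) → end (x,ẋ)=(1.183100, 1.851914)
phase 5: p=0.8486, T=0.353, ωT=1.056105, cosh=1.611480, sinh=1.263672; start (x,ẋ)=(1.183100, 1.851914) → end (x,ẋ)=(2.169849, 4.248951)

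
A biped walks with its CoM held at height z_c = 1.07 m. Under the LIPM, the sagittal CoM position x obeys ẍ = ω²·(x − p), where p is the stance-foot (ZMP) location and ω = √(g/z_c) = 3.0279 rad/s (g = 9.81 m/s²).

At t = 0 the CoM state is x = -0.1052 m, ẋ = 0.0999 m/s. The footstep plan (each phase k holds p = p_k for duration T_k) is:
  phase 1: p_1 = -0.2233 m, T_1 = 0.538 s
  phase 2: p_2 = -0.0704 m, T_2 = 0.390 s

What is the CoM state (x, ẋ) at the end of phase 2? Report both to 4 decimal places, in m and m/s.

phase 1: p=-0.2233, T=0.538, ωT=1.629010, cosh=2.647475, sinh=2.451351; start (x,ẋ)=(-0.105200, 0.099900) → end (x,ẋ)=(0.170245, 1.141074)
phase 2: p=-0.0704, T=0.390, ωT=1.180881, cosh=1.782125, sinh=1.475117; start (x,ẋ)=(0.170245, 1.141074) → end (x,ẋ)=(0.914361, 3.108377)

x = 0.9144, ẋ = 3.1084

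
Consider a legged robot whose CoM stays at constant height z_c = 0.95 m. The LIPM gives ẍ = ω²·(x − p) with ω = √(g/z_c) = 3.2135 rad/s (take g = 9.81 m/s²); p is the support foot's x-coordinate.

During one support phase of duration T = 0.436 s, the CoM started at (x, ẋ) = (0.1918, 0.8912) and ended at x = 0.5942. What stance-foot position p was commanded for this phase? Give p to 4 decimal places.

p = 0.3014

ωT = 3.2135·0.436 = 1.401086; cosh(ωT) = 2.152968, sinh(ωT) = 1.906639
x(T) = p + (x₀−p)·cosh(ωT) + (ẋ₀/ω)·sinh(ωT) ⇒ p·(1 − cosh) = x(T) − x₀·cosh − (ẋ₀/ω)·sinh
numerator   = 0.5942 − (0.1918)·2.152968 − (0.8912/3.2135)·1.906639 = -0.347507
denominator = 1 − 2.152968 = -1.152968
p = -0.347507 / -1.152968 = 0.3014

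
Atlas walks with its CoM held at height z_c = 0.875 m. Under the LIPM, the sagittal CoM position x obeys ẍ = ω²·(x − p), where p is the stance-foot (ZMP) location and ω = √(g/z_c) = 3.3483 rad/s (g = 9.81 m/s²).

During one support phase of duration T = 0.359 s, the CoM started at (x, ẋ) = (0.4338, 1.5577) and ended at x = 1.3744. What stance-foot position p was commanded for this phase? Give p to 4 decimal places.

ωT = 3.3483·0.359 = 1.202040; cosh(ωT) = 1.813738, sinh(ωT) = 1.513158
x(T) = p + (x₀−p)·cosh(ωT) + (ẋ₀/ω)·sinh(ωT) ⇒ p·(1 − cosh) = x(T) − x₀·cosh − (ẋ₀/ω)·sinh
numerator   = 1.3744 − (0.4338)·1.813738 − (1.5577/3.3483)·1.513158 = -0.116353
denominator = 1 − 1.813738 = -0.813738
p = -0.116353 / -0.813738 = 0.1430

p = 0.1430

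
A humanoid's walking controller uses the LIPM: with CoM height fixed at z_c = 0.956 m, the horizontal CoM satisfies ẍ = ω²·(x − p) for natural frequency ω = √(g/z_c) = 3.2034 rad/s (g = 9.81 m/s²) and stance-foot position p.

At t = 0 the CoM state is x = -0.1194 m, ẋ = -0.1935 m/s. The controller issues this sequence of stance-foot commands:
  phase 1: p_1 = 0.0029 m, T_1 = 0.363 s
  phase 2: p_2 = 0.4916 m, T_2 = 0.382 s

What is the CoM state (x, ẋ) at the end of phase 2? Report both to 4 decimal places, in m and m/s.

x = -1.4074, ẋ = -5.6044

phase 1: p=0.0029, T=0.363, ωT=1.162834, cosh=1.755793, sinh=1.443194; start (x,ẋ)=(-0.119400, -0.193500) → end (x,ẋ)=(-0.299009, -0.905154)
phase 2: p=0.4916, T=0.382, ωT=1.223699, cosh=1.846940, sinh=1.552800; start (x,ẋ)=(-0.299009, -0.905154) → end (x,ẋ)=(-1.407367, -5.604443)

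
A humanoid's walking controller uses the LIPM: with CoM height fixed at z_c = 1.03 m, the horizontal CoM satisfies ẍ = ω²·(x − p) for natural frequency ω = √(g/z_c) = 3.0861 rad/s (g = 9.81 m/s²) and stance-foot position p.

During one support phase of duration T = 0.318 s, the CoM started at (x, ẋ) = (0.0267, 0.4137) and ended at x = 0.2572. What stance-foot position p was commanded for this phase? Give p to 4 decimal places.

ωT = 3.0861·0.318 = 0.981380; cosh(ωT) = 1.521464, sinh(ωT) = 1.146671
x(T) = p + (x₀−p)·cosh(ωT) + (ẋ₀/ω)·sinh(ωT) ⇒ p·(1 − cosh) = x(T) − x₀·cosh − (ẋ₀/ω)·sinh
numerator   = 0.2572 − (0.0267)·1.521464 − (0.4137/3.0861)·1.146671 = 0.062863
denominator = 1 − 1.521464 = -0.521464
p = 0.062863 / -0.521464 = -0.1206

p = -0.1206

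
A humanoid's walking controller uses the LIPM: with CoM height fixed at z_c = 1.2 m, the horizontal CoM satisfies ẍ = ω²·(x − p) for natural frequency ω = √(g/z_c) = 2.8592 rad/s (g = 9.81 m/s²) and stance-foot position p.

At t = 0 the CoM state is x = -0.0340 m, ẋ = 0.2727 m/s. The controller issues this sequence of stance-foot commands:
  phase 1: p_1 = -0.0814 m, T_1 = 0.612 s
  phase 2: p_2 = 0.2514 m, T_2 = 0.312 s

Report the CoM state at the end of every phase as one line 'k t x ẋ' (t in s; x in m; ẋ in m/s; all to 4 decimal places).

1 0.6120 0.3252 1.1863
2 0.9240 0.7777 1.9046

phase 1: p=-0.0814, T=0.612, ωT=1.749830, cosh=2.963715, sinh=2.789912; start (x,ẋ)=(-0.034000, 0.272700) → end (x,ẋ)=(0.325172, 1.186311)
phase 2: p=0.2514, T=0.312, ωT=0.892070, cosh=1.424991, sinh=1.015185; start (x,ẋ)=(0.325172, 1.186311) → end (x,ẋ)=(0.777734, 1.904614)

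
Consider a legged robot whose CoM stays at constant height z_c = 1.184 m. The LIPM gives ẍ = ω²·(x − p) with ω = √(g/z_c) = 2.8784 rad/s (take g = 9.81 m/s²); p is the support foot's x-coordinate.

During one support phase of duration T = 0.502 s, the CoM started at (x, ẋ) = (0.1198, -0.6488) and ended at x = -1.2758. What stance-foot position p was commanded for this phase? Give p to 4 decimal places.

p = 0.8820

ωT = 2.8784·0.502 = 1.444957; cosh(ωT) = 2.238713, sinh(ωT) = 2.002956
x(T) = p + (x₀−p)·cosh(ωT) + (ẋ₀/ω)·sinh(ωT) ⇒ p·(1 − cosh) = x(T) − x₀·cosh − (ẋ₀/ω)·sinh
numerator   = -1.2758 − (0.1198)·2.238713 − (-0.6488/2.8784)·2.002956 = -1.092525
denominator = 1 − 2.238713 = -1.238713
p = -1.092525 / -1.238713 = 0.8820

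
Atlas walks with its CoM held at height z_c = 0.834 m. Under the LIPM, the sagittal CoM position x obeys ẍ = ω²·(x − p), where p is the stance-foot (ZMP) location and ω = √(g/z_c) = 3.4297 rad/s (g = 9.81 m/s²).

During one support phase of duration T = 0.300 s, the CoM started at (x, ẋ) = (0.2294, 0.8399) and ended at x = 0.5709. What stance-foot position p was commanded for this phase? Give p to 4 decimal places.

ωT = 3.4297·0.300 = 1.028910; cosh(ωT) = 1.577705, sinh(ωT) = 1.220309
x(T) = p + (x₀−p)·cosh(ωT) + (ẋ₀/ω)·sinh(ωT) ⇒ p·(1 − cosh) = x(T) − x₀·cosh − (ẋ₀/ω)·sinh
numerator   = 0.5709 − (0.2294)·1.577705 − (0.8399/3.4297)·1.220309 = -0.089867
denominator = 1 − 1.577705 = -0.577705
p = -0.089867 / -0.577705 = 0.1556

p = 0.1556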